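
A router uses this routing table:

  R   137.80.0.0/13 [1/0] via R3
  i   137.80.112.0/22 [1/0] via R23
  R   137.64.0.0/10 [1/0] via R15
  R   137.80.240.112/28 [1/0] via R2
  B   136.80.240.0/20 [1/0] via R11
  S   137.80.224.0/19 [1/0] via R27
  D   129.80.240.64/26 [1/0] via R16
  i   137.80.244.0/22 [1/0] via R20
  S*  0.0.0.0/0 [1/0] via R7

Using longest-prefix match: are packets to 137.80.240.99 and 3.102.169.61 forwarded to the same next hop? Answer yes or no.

no

137.80.240.99: longest match 137.80.224.0/19 -> R27
3.102.169.61: longest match 0.0.0.0/0 -> R7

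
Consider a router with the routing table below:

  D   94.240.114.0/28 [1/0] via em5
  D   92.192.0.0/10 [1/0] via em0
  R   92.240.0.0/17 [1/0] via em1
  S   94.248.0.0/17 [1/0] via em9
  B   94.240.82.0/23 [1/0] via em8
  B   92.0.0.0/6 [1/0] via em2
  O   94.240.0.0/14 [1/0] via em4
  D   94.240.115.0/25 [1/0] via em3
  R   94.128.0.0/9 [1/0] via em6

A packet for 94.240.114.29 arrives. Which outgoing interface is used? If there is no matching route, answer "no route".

Routes whose prefix contains 94.240.114.29:
  92.0.0.0/6 (92.0.0.0 - 95.255.255.255) -> em2
  94.128.0.0/9 (94.128.0.0 - 94.255.255.255) -> em6
  94.240.0.0/14 (94.240.0.0 - 94.243.255.255) -> em4
More-specific entries that do NOT match:
  94.240.114.0/28 (94.240.114.0 - 94.240.114.15) does not contain 94.240.114.29
  94.240.115.0/25 (94.240.115.0 - 94.240.115.127) does not contain 94.240.114.29
  94.240.82.0/23 (94.240.82.0 - 94.240.83.255) does not contain 94.240.114.29
  92.240.0.0/17 (92.240.0.0 - 92.240.127.255) does not contain 94.240.114.29
  94.248.0.0/17 (94.248.0.0 - 94.248.127.255) does not contain 94.240.114.29
Longest matching prefix is /14 -> interface em4.

em4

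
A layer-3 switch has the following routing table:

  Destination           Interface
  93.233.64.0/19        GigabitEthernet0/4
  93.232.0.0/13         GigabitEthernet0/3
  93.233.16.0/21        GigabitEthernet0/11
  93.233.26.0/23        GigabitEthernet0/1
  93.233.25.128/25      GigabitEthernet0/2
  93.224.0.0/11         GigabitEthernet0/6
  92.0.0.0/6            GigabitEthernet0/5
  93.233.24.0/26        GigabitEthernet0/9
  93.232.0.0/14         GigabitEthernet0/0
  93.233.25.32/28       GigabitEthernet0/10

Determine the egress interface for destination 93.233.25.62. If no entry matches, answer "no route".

Routes whose prefix contains 93.233.25.62:
  92.0.0.0/6 (92.0.0.0 - 95.255.255.255) -> GigabitEthernet0/5
  93.224.0.0/11 (93.224.0.0 - 93.255.255.255) -> GigabitEthernet0/6
  93.232.0.0/13 (93.232.0.0 - 93.239.255.255) -> GigabitEthernet0/3
  93.232.0.0/14 (93.232.0.0 - 93.235.255.255) -> GigabitEthernet0/0
More-specific entries that do NOT match:
  93.233.25.32/28 (93.233.25.32 - 93.233.25.47) does not contain 93.233.25.62
  93.233.24.0/26 (93.233.24.0 - 93.233.24.63) does not contain 93.233.25.62
  93.233.25.128/25 (93.233.25.128 - 93.233.25.255) does not contain 93.233.25.62
  93.233.26.0/23 (93.233.26.0 - 93.233.27.255) does not contain 93.233.25.62
  93.233.16.0/21 (93.233.16.0 - 93.233.23.255) does not contain 93.233.25.62
  93.233.64.0/19 (93.233.64.0 - 93.233.95.255) does not contain 93.233.25.62
Longest matching prefix is /14 -> interface GigabitEthernet0/0.

GigabitEthernet0/0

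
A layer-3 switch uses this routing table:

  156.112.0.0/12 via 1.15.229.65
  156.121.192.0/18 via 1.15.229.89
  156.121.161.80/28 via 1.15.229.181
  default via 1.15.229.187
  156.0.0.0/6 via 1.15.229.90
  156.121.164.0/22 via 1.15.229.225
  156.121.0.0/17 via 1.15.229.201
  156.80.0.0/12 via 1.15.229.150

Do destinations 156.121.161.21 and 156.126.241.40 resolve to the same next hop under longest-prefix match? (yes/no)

156.121.161.21: longest match 156.112.0.0/12 -> 1.15.229.65
156.126.241.40: longest match 156.112.0.0/12 -> 1.15.229.65

yes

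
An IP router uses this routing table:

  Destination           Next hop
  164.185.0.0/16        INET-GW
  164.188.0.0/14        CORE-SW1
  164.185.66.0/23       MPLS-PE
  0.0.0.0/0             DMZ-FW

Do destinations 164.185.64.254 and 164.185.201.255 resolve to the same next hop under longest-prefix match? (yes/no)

164.185.64.254: longest match 164.185.0.0/16 -> INET-GW
164.185.201.255: longest match 164.185.0.0/16 -> INET-GW

yes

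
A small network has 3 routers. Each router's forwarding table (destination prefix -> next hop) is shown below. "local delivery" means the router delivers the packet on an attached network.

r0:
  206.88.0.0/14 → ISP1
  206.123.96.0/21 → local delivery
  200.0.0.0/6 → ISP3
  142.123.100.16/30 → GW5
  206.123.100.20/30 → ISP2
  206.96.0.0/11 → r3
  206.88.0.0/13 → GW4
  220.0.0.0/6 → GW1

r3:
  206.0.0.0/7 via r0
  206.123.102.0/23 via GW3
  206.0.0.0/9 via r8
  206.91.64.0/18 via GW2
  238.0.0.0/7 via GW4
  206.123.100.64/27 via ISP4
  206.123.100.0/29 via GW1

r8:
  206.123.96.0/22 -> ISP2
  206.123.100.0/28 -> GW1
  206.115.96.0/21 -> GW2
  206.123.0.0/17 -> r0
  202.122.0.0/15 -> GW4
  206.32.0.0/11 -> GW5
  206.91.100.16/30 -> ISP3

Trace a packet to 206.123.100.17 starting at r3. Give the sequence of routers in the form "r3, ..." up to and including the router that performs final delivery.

r3, r8, r0

At r3: longest match for 206.123.100.17 is 206.0.0.0/9 -> r8
At r8: longest match for 206.123.100.17 is 206.123.0.0/17 -> r0
At r0: longest match for 206.123.100.17 is 206.123.96.0/21 -> local delivery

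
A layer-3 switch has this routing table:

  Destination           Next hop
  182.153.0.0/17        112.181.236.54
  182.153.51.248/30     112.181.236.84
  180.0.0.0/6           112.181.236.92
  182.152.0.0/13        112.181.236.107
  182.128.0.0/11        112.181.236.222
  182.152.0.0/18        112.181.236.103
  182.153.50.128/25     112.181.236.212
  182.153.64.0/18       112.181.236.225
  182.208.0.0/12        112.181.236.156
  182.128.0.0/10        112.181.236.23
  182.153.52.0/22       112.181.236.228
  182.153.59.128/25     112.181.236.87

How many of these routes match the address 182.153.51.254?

Prefixes containing 182.153.51.254:
  180.0.0.0/6 (180.0.0.0 - 183.255.255.255)
  182.128.0.0/10 (182.128.0.0 - 182.191.255.255)
  182.128.0.0/11 (182.128.0.0 - 182.159.255.255)
  182.152.0.0/13 (182.152.0.0 - 182.159.255.255)
  182.153.0.0/17 (182.153.0.0 - 182.153.127.255)
Total matching entries: 5.

5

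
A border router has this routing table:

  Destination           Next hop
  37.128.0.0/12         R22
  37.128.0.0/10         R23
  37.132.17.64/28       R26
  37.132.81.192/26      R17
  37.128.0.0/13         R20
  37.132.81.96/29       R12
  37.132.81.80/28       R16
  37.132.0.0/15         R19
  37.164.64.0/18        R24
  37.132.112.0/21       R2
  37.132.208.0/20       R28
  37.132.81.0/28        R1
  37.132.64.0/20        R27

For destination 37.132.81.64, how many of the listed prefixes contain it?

4

Prefixes containing 37.132.81.64:
  37.128.0.0/10 (37.128.0.0 - 37.191.255.255)
  37.128.0.0/12 (37.128.0.0 - 37.143.255.255)
  37.128.0.0/13 (37.128.0.0 - 37.135.255.255)
  37.132.0.0/15 (37.132.0.0 - 37.133.255.255)
Total matching entries: 4.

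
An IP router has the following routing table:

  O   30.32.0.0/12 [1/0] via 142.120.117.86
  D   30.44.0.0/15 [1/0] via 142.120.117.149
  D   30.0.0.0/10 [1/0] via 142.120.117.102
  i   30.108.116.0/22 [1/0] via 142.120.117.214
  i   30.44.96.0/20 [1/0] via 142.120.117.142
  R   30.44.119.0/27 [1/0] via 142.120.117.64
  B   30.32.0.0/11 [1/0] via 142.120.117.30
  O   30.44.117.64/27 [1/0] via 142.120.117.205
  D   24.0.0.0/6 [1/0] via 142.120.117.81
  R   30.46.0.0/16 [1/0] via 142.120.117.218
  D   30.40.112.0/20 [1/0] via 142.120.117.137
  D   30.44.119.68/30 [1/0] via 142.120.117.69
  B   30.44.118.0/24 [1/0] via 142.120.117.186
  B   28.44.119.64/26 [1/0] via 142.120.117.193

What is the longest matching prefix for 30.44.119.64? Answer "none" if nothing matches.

30.44.0.0/15

Entries matching 30.44.119.64:
  30.0.0.0/10 (30.0.0.0 - 30.63.255.255)
  30.32.0.0/11 (30.32.0.0 - 30.63.255.255)
  30.32.0.0/12 (30.32.0.0 - 30.47.255.255)
  30.44.0.0/15 (30.44.0.0 - 30.45.255.255)
Most specific is 30.44.0.0/15.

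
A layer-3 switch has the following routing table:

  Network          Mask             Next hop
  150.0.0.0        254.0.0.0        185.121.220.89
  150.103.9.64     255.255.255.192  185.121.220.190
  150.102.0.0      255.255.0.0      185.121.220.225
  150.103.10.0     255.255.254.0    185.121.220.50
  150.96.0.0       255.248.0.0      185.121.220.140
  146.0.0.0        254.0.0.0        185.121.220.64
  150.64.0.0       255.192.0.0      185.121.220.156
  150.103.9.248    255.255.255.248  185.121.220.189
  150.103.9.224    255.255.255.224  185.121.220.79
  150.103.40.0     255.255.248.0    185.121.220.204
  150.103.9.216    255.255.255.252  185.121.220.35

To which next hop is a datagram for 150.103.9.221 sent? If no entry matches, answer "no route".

Routes whose prefix contains 150.103.9.221:
  150.0.0.0/7 (150.0.0.0 - 151.255.255.255) -> 185.121.220.89
  150.64.0.0/10 (150.64.0.0 - 150.127.255.255) -> 185.121.220.156
  150.96.0.0/13 (150.96.0.0 - 150.103.255.255) -> 185.121.220.140
More-specific entries that do NOT match:
  150.103.9.216/30 (150.103.9.216 - 150.103.9.219) does not contain 150.103.9.221
  150.103.9.248/29 (150.103.9.248 - 150.103.9.255) does not contain 150.103.9.221
  150.103.9.224/27 (150.103.9.224 - 150.103.9.255) does not contain 150.103.9.221
  150.103.9.64/26 (150.103.9.64 - 150.103.9.127) does not contain 150.103.9.221
  150.103.10.0/23 (150.103.10.0 - 150.103.11.255) does not contain 150.103.9.221
  150.103.40.0/21 (150.103.40.0 - 150.103.47.255) does not contain 150.103.9.221
  150.102.0.0/16 (150.102.0.0 - 150.102.255.255) does not contain 150.103.9.221
Longest matching prefix is /13 -> next hop 185.121.220.140.

185.121.220.140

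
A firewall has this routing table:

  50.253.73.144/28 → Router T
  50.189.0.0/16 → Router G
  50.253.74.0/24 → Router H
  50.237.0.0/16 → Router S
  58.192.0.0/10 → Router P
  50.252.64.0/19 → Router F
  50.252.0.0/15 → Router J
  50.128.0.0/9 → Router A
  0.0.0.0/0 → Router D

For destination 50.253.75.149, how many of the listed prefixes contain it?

3

Prefixes containing 50.253.75.149:
  0.0.0.0/0 (default, matches everything)
  50.128.0.0/9 (50.128.0.0 - 50.255.255.255)
  50.252.0.0/15 (50.252.0.0 - 50.253.255.255)
Total matching entries: 3.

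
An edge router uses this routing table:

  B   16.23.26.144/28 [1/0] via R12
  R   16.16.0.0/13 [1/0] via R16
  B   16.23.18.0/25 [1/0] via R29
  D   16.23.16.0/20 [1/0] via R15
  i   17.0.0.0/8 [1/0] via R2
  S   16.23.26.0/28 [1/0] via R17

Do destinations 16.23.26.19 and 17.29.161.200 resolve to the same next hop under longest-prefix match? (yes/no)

16.23.26.19: longest match 16.23.16.0/20 -> R15
17.29.161.200: longest match 17.0.0.0/8 -> R2

no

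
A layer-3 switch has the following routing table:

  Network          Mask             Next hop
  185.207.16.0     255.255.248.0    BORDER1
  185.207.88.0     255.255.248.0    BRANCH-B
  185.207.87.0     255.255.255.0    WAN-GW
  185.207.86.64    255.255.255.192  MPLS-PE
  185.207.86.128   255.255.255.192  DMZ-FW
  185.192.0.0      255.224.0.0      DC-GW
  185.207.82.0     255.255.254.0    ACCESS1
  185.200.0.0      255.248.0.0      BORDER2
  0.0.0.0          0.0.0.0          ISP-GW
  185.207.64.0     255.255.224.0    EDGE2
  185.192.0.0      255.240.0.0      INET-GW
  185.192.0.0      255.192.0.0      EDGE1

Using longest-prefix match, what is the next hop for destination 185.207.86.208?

EDGE2

Routes whose prefix contains 185.207.86.208:
  0.0.0.0/0 (default, matches everything) -> ISP-GW
  185.192.0.0/10 (185.192.0.0 - 185.255.255.255) -> EDGE1
  185.192.0.0/11 (185.192.0.0 - 185.223.255.255) -> DC-GW
  185.192.0.0/12 (185.192.0.0 - 185.207.255.255) -> INET-GW
  185.200.0.0/13 (185.200.0.0 - 185.207.255.255) -> BORDER2
  185.207.64.0/19 (185.207.64.0 - 185.207.95.255) -> EDGE2
More-specific entries that do NOT match:
  185.207.86.64/26 (185.207.86.64 - 185.207.86.127) does not contain 185.207.86.208
  185.207.86.128/26 (185.207.86.128 - 185.207.86.191) does not contain 185.207.86.208
  185.207.87.0/24 (185.207.87.0 - 185.207.87.255) does not contain 185.207.86.208
  185.207.82.0/23 (185.207.82.0 - 185.207.83.255) does not contain 185.207.86.208
  185.207.16.0/21 (185.207.16.0 - 185.207.23.255) does not contain 185.207.86.208
  185.207.88.0/21 (185.207.88.0 - 185.207.95.255) does not contain 185.207.86.208
Longest matching prefix is /19 -> next hop EDGE2.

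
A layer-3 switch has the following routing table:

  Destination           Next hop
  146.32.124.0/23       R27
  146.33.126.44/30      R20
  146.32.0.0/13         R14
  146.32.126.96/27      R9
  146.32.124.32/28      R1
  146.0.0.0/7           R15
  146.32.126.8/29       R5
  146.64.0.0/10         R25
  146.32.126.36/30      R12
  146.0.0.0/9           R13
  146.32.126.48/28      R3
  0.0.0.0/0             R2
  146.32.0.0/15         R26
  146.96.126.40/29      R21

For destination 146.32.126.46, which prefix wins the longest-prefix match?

146.32.0.0/15

Entries matching 146.32.126.46:
  0.0.0.0/0 (default, matches everything)
  146.0.0.0/7 (146.0.0.0 - 147.255.255.255)
  146.0.0.0/9 (146.0.0.0 - 146.127.255.255)
  146.32.0.0/13 (146.32.0.0 - 146.39.255.255)
  146.32.0.0/15 (146.32.0.0 - 146.33.255.255)
Most specific is 146.32.0.0/15.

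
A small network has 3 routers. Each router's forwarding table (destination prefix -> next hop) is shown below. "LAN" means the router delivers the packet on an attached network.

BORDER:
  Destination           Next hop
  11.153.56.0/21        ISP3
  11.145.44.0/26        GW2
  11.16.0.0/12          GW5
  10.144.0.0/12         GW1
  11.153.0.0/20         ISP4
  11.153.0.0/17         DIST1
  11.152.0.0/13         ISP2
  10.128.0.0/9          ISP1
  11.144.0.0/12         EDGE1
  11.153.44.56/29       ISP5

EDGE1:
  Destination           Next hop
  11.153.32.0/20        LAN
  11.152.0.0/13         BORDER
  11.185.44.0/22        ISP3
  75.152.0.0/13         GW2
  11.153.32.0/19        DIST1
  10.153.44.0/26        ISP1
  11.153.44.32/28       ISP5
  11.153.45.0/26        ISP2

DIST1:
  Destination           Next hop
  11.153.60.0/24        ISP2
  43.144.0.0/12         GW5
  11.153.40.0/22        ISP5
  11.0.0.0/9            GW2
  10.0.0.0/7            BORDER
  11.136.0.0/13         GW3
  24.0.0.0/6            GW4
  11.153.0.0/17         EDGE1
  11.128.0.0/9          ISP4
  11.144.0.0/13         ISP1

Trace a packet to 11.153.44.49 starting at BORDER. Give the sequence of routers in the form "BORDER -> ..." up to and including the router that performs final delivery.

BORDER -> DIST1 -> EDGE1

At BORDER: longest match for 11.153.44.49 is 11.153.0.0/17 -> DIST1
At DIST1: longest match for 11.153.44.49 is 11.153.0.0/17 -> EDGE1
At EDGE1: longest match for 11.153.44.49 is 11.153.32.0/20 -> LAN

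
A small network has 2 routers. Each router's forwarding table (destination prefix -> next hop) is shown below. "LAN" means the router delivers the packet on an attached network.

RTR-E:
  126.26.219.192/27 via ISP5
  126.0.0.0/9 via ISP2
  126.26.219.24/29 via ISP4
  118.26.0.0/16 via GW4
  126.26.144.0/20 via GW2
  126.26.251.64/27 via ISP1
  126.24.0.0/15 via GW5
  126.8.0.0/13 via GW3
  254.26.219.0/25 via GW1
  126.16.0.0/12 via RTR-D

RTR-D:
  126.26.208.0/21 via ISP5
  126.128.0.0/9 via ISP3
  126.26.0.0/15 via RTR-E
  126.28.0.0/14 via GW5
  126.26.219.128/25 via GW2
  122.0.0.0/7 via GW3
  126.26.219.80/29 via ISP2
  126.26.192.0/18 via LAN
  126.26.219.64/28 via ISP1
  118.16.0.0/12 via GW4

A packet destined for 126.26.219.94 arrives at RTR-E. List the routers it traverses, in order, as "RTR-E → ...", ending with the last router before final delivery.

RTR-E → RTR-D

At RTR-E: longest match for 126.26.219.94 is 126.16.0.0/12 -> RTR-D
At RTR-D: longest match for 126.26.219.94 is 126.26.192.0/18 -> LAN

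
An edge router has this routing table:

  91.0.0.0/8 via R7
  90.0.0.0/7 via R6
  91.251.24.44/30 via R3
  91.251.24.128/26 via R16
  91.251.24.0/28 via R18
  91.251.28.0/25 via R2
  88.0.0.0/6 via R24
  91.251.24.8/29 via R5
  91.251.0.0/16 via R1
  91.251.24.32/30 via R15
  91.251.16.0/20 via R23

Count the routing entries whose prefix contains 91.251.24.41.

5

Prefixes containing 91.251.24.41:
  88.0.0.0/6 (88.0.0.0 - 91.255.255.255)
  90.0.0.0/7 (90.0.0.0 - 91.255.255.255)
  91.0.0.0/8 (91.0.0.0 - 91.255.255.255)
  91.251.0.0/16 (91.251.0.0 - 91.251.255.255)
  91.251.16.0/20 (91.251.16.0 - 91.251.31.255)
Total matching entries: 5.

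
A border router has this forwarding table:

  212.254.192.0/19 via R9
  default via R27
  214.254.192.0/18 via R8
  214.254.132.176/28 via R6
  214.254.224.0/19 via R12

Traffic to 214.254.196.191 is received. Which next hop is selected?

R8

Routes whose prefix contains 214.254.196.191:
  0.0.0.0/0 (default, matches everything) -> R27
  214.254.192.0/18 (214.254.192.0 - 214.254.255.255) -> R8
More-specific entries that do NOT match:
  214.254.132.176/28 (214.254.132.176 - 214.254.132.191) does not contain 214.254.196.191
  212.254.192.0/19 (212.254.192.0 - 212.254.223.255) does not contain 214.254.196.191
  214.254.224.0/19 (214.254.224.0 - 214.254.255.255) does not contain 214.254.196.191
Longest matching prefix is /18 -> next hop R8.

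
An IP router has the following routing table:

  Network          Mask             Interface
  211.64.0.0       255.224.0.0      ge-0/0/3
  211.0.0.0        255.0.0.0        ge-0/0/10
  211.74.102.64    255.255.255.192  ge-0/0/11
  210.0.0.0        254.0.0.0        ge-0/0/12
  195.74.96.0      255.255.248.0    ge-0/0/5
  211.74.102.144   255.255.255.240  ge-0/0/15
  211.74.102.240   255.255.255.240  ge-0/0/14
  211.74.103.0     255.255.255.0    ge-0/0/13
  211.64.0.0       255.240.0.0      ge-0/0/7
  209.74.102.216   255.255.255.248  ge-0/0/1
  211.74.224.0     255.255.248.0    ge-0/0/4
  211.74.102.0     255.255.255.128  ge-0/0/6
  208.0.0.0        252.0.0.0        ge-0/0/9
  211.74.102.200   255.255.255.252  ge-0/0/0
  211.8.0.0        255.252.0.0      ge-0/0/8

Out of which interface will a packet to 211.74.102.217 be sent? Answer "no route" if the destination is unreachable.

ge-0/0/7

Routes whose prefix contains 211.74.102.217:
  208.0.0.0/6 (208.0.0.0 - 211.255.255.255) -> ge-0/0/9
  210.0.0.0/7 (210.0.0.0 - 211.255.255.255) -> ge-0/0/12
  211.0.0.0/8 (211.0.0.0 - 211.255.255.255) -> ge-0/0/10
  211.64.0.0/11 (211.64.0.0 - 211.95.255.255) -> ge-0/0/3
  211.64.0.0/12 (211.64.0.0 - 211.79.255.255) -> ge-0/0/7
More-specific entries that do NOT match:
  211.74.102.200/30 (211.74.102.200 - 211.74.102.203) does not contain 211.74.102.217
  209.74.102.216/29 (209.74.102.216 - 209.74.102.223) does not contain 211.74.102.217
  211.74.102.144/28 (211.74.102.144 - 211.74.102.159) does not contain 211.74.102.217
  211.74.102.240/28 (211.74.102.240 - 211.74.102.255) does not contain 211.74.102.217
  211.74.102.64/26 (211.74.102.64 - 211.74.102.127) does not contain 211.74.102.217
  211.74.102.0/25 (211.74.102.0 - 211.74.102.127) does not contain 211.74.102.217
  211.74.103.0/24 (211.74.103.0 - 211.74.103.255) does not contain 211.74.102.217
  195.74.96.0/21 (195.74.96.0 - 195.74.103.255) does not contain 211.74.102.217
  211.74.224.0/21 (211.74.224.0 - 211.74.231.255) does not contain 211.74.102.217
  211.8.0.0/14 (211.8.0.0 - 211.11.255.255) does not contain 211.74.102.217
Longest matching prefix is /12 -> interface ge-0/0/7.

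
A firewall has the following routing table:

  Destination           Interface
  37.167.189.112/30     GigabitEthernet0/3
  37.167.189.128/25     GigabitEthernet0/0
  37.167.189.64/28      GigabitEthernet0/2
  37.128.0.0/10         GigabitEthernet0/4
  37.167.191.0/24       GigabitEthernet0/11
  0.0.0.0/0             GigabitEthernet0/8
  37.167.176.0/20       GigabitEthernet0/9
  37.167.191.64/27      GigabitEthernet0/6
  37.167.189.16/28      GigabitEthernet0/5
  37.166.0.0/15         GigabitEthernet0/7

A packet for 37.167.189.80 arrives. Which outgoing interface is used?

Routes whose prefix contains 37.167.189.80:
  0.0.0.0/0 (default, matches everything) -> GigabitEthernet0/8
  37.128.0.0/10 (37.128.0.0 - 37.191.255.255) -> GigabitEthernet0/4
  37.166.0.0/15 (37.166.0.0 - 37.167.255.255) -> GigabitEthernet0/7
  37.167.176.0/20 (37.167.176.0 - 37.167.191.255) -> GigabitEthernet0/9
More-specific entries that do NOT match:
  37.167.189.112/30 (37.167.189.112 - 37.167.189.115) does not contain 37.167.189.80
  37.167.189.64/28 (37.167.189.64 - 37.167.189.79) does not contain 37.167.189.80
  37.167.189.16/28 (37.167.189.16 - 37.167.189.31) does not contain 37.167.189.80
  37.167.191.64/27 (37.167.191.64 - 37.167.191.95) does not contain 37.167.189.80
  37.167.189.128/25 (37.167.189.128 - 37.167.189.255) does not contain 37.167.189.80
  37.167.191.0/24 (37.167.191.0 - 37.167.191.255) does not contain 37.167.189.80
Longest matching prefix is /20 -> interface GigabitEthernet0/9.

GigabitEthernet0/9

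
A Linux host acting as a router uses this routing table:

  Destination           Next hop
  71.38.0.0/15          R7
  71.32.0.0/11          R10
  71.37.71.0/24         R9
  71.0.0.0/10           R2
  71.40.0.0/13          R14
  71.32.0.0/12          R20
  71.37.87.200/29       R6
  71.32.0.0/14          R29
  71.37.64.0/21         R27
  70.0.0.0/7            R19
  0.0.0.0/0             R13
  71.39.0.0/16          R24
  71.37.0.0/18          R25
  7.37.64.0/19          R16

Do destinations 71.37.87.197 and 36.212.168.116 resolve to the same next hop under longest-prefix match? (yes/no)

71.37.87.197: longest match 71.32.0.0/12 -> R20
36.212.168.116: longest match 0.0.0.0/0 -> R13

no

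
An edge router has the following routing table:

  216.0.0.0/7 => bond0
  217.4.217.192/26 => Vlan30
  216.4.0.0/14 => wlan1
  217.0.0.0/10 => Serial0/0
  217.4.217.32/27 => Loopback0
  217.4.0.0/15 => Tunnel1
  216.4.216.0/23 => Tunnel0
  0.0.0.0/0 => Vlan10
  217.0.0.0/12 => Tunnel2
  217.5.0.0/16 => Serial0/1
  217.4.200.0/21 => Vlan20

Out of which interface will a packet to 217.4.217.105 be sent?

Routes whose prefix contains 217.4.217.105:
  0.0.0.0/0 (default, matches everything) -> Vlan10
  216.0.0.0/7 (216.0.0.0 - 217.255.255.255) -> bond0
  217.0.0.0/10 (217.0.0.0 - 217.63.255.255) -> Serial0/0
  217.0.0.0/12 (217.0.0.0 - 217.15.255.255) -> Tunnel2
  217.4.0.0/15 (217.4.0.0 - 217.5.255.255) -> Tunnel1
More-specific entries that do NOT match:
  217.4.217.32/27 (217.4.217.32 - 217.4.217.63) does not contain 217.4.217.105
  217.4.217.192/26 (217.4.217.192 - 217.4.217.255) does not contain 217.4.217.105
  216.4.216.0/23 (216.4.216.0 - 216.4.217.255) does not contain 217.4.217.105
  217.4.200.0/21 (217.4.200.0 - 217.4.207.255) does not contain 217.4.217.105
  217.5.0.0/16 (217.5.0.0 - 217.5.255.255) does not contain 217.4.217.105
Longest matching prefix is /15 -> interface Tunnel1.

Tunnel1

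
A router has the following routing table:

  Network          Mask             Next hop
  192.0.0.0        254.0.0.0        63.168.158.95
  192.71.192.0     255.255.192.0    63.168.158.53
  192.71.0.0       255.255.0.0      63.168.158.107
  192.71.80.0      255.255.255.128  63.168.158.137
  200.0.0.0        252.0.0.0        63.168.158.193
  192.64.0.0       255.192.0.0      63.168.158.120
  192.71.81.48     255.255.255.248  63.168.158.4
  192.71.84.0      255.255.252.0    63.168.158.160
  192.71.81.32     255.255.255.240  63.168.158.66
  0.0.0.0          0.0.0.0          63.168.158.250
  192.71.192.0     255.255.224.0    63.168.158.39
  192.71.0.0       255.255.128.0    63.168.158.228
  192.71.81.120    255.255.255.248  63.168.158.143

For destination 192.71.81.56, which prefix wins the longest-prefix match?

192.71.0.0/17

Entries matching 192.71.81.56:
  0.0.0.0/0 (default, matches everything)
  192.0.0.0/7 (192.0.0.0 - 193.255.255.255)
  192.64.0.0/10 (192.64.0.0 - 192.127.255.255)
  192.71.0.0/16 (192.71.0.0 - 192.71.255.255)
  192.71.0.0/17 (192.71.0.0 - 192.71.127.255)
Most specific is 192.71.0.0/17.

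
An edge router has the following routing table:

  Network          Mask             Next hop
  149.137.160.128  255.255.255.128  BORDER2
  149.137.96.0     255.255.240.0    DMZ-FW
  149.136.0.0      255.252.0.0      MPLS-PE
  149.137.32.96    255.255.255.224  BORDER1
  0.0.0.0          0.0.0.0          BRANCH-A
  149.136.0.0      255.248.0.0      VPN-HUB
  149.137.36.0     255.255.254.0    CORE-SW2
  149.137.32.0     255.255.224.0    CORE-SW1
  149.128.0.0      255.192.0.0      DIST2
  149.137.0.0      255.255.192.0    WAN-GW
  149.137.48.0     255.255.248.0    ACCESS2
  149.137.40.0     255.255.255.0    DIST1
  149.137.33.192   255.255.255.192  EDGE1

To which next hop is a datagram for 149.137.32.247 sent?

CORE-SW1

Routes whose prefix contains 149.137.32.247:
  0.0.0.0/0 (default, matches everything) -> BRANCH-A
  149.128.0.0/10 (149.128.0.0 - 149.191.255.255) -> DIST2
  149.136.0.0/13 (149.136.0.0 - 149.143.255.255) -> VPN-HUB
  149.136.0.0/14 (149.136.0.0 - 149.139.255.255) -> MPLS-PE
  149.137.0.0/18 (149.137.0.0 - 149.137.63.255) -> WAN-GW
  149.137.32.0/19 (149.137.32.0 - 149.137.63.255) -> CORE-SW1
More-specific entries that do NOT match:
  149.137.32.96/27 (149.137.32.96 - 149.137.32.127) does not contain 149.137.32.247
  149.137.33.192/26 (149.137.33.192 - 149.137.33.255) does not contain 149.137.32.247
  149.137.160.128/25 (149.137.160.128 - 149.137.160.255) does not contain 149.137.32.247
  149.137.40.0/24 (149.137.40.0 - 149.137.40.255) does not contain 149.137.32.247
  149.137.36.0/23 (149.137.36.0 - 149.137.37.255) does not contain 149.137.32.247
  149.137.48.0/21 (149.137.48.0 - 149.137.55.255) does not contain 149.137.32.247
  149.137.96.0/20 (149.137.96.0 - 149.137.111.255) does not contain 149.137.32.247
Longest matching prefix is /19 -> next hop CORE-SW1.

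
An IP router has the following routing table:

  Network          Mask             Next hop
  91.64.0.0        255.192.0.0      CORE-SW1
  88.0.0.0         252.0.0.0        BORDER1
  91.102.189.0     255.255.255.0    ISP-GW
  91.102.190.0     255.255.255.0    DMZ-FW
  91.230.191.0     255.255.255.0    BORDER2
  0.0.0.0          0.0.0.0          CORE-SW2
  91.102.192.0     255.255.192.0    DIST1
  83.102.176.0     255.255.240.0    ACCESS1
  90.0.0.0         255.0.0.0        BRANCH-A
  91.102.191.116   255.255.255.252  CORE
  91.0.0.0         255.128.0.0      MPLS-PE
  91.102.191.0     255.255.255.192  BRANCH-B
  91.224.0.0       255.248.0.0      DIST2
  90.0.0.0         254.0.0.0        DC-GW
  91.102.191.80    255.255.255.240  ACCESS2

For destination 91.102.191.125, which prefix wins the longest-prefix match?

Entries matching 91.102.191.125:
  0.0.0.0/0 (default, matches everything)
  88.0.0.0/6 (88.0.0.0 - 91.255.255.255)
  90.0.0.0/7 (90.0.0.0 - 91.255.255.255)
  91.0.0.0/9 (91.0.0.0 - 91.127.255.255)
  91.64.0.0/10 (91.64.0.0 - 91.127.255.255)
Most specific is 91.64.0.0/10.

91.64.0.0/10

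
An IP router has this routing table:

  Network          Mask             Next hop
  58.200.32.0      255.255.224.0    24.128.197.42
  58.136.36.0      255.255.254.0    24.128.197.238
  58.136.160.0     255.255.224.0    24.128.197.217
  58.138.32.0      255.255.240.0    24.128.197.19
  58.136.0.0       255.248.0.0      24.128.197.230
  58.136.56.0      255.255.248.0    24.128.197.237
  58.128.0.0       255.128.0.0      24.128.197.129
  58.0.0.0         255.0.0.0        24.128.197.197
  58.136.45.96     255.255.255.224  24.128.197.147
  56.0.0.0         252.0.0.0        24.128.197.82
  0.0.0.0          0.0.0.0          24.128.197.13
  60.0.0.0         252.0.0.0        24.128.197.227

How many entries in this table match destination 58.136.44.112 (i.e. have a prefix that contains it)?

5

Prefixes containing 58.136.44.112:
  0.0.0.0/0 (default, matches everything)
  56.0.0.0/6 (56.0.0.0 - 59.255.255.255)
  58.0.0.0/8 (58.0.0.0 - 58.255.255.255)
  58.128.0.0/9 (58.128.0.0 - 58.255.255.255)
  58.136.0.0/13 (58.136.0.0 - 58.143.255.255)
Total matching entries: 5.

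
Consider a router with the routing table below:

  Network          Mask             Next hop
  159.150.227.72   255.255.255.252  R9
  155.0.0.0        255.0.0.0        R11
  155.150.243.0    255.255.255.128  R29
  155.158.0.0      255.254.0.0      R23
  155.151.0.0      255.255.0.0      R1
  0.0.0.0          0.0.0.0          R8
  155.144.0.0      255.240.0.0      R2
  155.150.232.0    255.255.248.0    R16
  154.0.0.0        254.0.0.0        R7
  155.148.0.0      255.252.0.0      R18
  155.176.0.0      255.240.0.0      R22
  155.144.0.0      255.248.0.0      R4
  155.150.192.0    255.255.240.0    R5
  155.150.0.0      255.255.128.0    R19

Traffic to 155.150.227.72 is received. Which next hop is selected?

R18

Routes whose prefix contains 155.150.227.72:
  0.0.0.0/0 (default, matches everything) -> R8
  154.0.0.0/7 (154.0.0.0 - 155.255.255.255) -> R7
  155.0.0.0/8 (155.0.0.0 - 155.255.255.255) -> R11
  155.144.0.0/12 (155.144.0.0 - 155.159.255.255) -> R2
  155.144.0.0/13 (155.144.0.0 - 155.151.255.255) -> R4
  155.148.0.0/14 (155.148.0.0 - 155.151.255.255) -> R18
More-specific entries that do NOT match:
  159.150.227.72/30 (159.150.227.72 - 159.150.227.75) does not contain 155.150.227.72
  155.150.243.0/25 (155.150.243.0 - 155.150.243.127) does not contain 155.150.227.72
  155.150.232.0/21 (155.150.232.0 - 155.150.239.255) does not contain 155.150.227.72
  155.150.192.0/20 (155.150.192.0 - 155.150.207.255) does not contain 155.150.227.72
  155.150.0.0/17 (155.150.0.0 - 155.150.127.255) does not contain 155.150.227.72
  155.151.0.0/16 (155.151.0.0 - 155.151.255.255) does not contain 155.150.227.72
  155.158.0.0/15 (155.158.0.0 - 155.159.255.255) does not contain 155.150.227.72
Longest matching prefix is /14 -> next hop R18.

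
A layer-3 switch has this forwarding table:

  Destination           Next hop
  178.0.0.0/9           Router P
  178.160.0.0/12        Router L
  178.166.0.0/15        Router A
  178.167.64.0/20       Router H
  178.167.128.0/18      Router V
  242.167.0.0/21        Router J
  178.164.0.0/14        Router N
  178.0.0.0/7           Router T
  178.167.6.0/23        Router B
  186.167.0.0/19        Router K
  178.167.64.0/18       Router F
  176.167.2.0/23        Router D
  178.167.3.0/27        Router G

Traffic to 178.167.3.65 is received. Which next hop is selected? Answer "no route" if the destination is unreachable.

Routes whose prefix contains 178.167.3.65:
  178.0.0.0/7 (178.0.0.0 - 179.255.255.255) -> Router T
  178.160.0.0/12 (178.160.0.0 - 178.175.255.255) -> Router L
  178.164.0.0/14 (178.164.0.0 - 178.167.255.255) -> Router N
  178.166.0.0/15 (178.166.0.0 - 178.167.255.255) -> Router A
More-specific entries that do NOT match:
  178.167.3.0/27 (178.167.3.0 - 178.167.3.31) does not contain 178.167.3.65
  178.167.6.0/23 (178.167.6.0 - 178.167.7.255) does not contain 178.167.3.65
  176.167.2.0/23 (176.167.2.0 - 176.167.3.255) does not contain 178.167.3.65
  242.167.0.0/21 (242.167.0.0 - 242.167.7.255) does not contain 178.167.3.65
  178.167.64.0/20 (178.167.64.0 - 178.167.79.255) does not contain 178.167.3.65
  186.167.0.0/19 (186.167.0.0 - 186.167.31.255) does not contain 178.167.3.65
  178.167.128.0/18 (178.167.128.0 - 178.167.191.255) does not contain 178.167.3.65
  178.167.64.0/18 (178.167.64.0 - 178.167.127.255) does not contain 178.167.3.65
Longest matching prefix is /15 -> next hop Router A.

Router A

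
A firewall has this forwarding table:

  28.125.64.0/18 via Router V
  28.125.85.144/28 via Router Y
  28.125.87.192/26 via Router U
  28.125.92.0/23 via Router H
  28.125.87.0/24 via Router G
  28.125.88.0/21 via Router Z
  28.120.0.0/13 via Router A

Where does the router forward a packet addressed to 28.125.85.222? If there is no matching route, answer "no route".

Routes whose prefix contains 28.125.85.222:
  28.120.0.0/13 (28.120.0.0 - 28.127.255.255) -> Router A
  28.125.64.0/18 (28.125.64.0 - 28.125.127.255) -> Router V
More-specific entries that do NOT match:
  28.125.85.144/28 (28.125.85.144 - 28.125.85.159) does not contain 28.125.85.222
  28.125.87.192/26 (28.125.87.192 - 28.125.87.255) does not contain 28.125.85.222
  28.125.87.0/24 (28.125.87.0 - 28.125.87.255) does not contain 28.125.85.222
  28.125.92.0/23 (28.125.92.0 - 28.125.93.255) does not contain 28.125.85.222
  28.125.88.0/21 (28.125.88.0 - 28.125.95.255) does not contain 28.125.85.222
Longest matching prefix is /18 -> next hop Router V.

Router V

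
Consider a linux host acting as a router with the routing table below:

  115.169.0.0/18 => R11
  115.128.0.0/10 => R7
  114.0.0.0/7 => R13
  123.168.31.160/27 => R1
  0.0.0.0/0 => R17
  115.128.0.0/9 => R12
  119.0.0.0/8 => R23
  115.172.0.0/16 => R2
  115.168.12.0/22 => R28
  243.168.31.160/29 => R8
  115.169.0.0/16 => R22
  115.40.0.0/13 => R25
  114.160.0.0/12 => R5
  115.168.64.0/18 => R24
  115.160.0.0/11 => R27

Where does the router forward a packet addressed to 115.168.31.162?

R27

Routes whose prefix contains 115.168.31.162:
  0.0.0.0/0 (default, matches everything) -> R17
  114.0.0.0/7 (114.0.0.0 - 115.255.255.255) -> R13
  115.128.0.0/9 (115.128.0.0 - 115.255.255.255) -> R12
  115.128.0.0/10 (115.128.0.0 - 115.191.255.255) -> R7
  115.160.0.0/11 (115.160.0.0 - 115.191.255.255) -> R27
More-specific entries that do NOT match:
  243.168.31.160/29 (243.168.31.160 - 243.168.31.167) does not contain 115.168.31.162
  123.168.31.160/27 (123.168.31.160 - 123.168.31.191) does not contain 115.168.31.162
  115.168.12.0/22 (115.168.12.0 - 115.168.15.255) does not contain 115.168.31.162
  115.169.0.0/18 (115.169.0.0 - 115.169.63.255) does not contain 115.168.31.162
  115.168.64.0/18 (115.168.64.0 - 115.168.127.255) does not contain 115.168.31.162
  115.172.0.0/16 (115.172.0.0 - 115.172.255.255) does not contain 115.168.31.162
  115.169.0.0/16 (115.169.0.0 - 115.169.255.255) does not contain 115.168.31.162
  115.40.0.0/13 (115.40.0.0 - 115.47.255.255) does not contain 115.168.31.162
  114.160.0.0/12 (114.160.0.0 - 114.175.255.255) does not contain 115.168.31.162
Longest matching prefix is /11 -> next hop R27.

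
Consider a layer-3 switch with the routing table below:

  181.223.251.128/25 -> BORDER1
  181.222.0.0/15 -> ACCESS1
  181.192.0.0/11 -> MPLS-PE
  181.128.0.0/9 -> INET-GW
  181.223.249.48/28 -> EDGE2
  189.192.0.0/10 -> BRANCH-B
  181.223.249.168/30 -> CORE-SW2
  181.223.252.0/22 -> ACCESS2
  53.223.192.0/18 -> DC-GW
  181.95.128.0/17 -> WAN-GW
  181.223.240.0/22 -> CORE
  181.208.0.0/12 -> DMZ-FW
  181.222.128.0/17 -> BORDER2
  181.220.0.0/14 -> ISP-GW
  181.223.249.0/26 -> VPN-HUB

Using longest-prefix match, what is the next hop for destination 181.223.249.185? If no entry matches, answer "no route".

Routes whose prefix contains 181.223.249.185:
  181.128.0.0/9 (181.128.0.0 - 181.255.255.255) -> INET-GW
  181.192.0.0/11 (181.192.0.0 - 181.223.255.255) -> MPLS-PE
  181.208.0.0/12 (181.208.0.0 - 181.223.255.255) -> DMZ-FW
  181.220.0.0/14 (181.220.0.0 - 181.223.255.255) -> ISP-GW
  181.222.0.0/15 (181.222.0.0 - 181.223.255.255) -> ACCESS1
More-specific entries that do NOT match:
  181.223.249.168/30 (181.223.249.168 - 181.223.249.171) does not contain 181.223.249.185
  181.223.249.48/28 (181.223.249.48 - 181.223.249.63) does not contain 181.223.249.185
  181.223.249.0/26 (181.223.249.0 - 181.223.249.63) does not contain 181.223.249.185
  181.223.251.128/25 (181.223.251.128 - 181.223.251.255) does not contain 181.223.249.185
  181.223.252.0/22 (181.223.252.0 - 181.223.255.255) does not contain 181.223.249.185
  181.223.240.0/22 (181.223.240.0 - 181.223.243.255) does not contain 181.223.249.185
  53.223.192.0/18 (53.223.192.0 - 53.223.255.255) does not contain 181.223.249.185
  181.95.128.0/17 (181.95.128.0 - 181.95.255.255) does not contain 181.223.249.185
  181.222.128.0/17 (181.222.128.0 - 181.222.255.255) does not contain 181.223.249.185
Longest matching prefix is /15 -> next hop ACCESS1.

ACCESS1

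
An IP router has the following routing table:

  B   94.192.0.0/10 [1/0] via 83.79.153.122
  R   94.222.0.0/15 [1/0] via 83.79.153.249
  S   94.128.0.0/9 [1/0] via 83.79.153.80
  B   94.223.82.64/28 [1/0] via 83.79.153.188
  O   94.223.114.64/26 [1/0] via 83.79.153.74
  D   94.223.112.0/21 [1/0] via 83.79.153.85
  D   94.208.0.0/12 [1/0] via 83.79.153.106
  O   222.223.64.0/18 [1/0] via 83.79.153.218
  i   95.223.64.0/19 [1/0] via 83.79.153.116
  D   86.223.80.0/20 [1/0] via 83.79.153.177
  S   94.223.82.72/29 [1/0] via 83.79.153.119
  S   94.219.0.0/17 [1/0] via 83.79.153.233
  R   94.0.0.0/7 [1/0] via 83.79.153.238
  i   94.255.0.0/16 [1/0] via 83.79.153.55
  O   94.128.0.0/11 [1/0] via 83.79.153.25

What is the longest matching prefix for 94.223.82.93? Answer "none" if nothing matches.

Entries matching 94.223.82.93:
  94.0.0.0/7 (94.0.0.0 - 95.255.255.255)
  94.128.0.0/9 (94.128.0.0 - 94.255.255.255)
  94.192.0.0/10 (94.192.0.0 - 94.255.255.255)
  94.208.0.0/12 (94.208.0.0 - 94.223.255.255)
  94.222.0.0/15 (94.222.0.0 - 94.223.255.255)
Most specific is 94.222.0.0/15.

94.222.0.0/15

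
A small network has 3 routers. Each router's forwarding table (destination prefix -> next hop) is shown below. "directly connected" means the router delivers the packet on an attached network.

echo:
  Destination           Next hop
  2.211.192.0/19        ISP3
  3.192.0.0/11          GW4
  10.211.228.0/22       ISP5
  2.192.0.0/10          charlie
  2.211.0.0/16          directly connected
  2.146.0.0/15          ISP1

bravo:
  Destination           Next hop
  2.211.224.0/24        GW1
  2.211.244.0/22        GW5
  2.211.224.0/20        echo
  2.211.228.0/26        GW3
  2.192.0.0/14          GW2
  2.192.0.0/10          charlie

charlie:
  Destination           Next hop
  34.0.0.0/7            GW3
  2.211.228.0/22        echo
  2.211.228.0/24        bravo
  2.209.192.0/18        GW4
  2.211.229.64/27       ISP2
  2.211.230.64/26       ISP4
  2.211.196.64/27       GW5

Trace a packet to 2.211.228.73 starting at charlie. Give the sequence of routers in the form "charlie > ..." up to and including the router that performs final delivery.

charlie > bravo > echo

At charlie: longest match for 2.211.228.73 is 2.211.228.0/24 -> bravo
At bravo: longest match for 2.211.228.73 is 2.211.224.0/20 -> echo
At echo: longest match for 2.211.228.73 is 2.211.0.0/16 -> directly connected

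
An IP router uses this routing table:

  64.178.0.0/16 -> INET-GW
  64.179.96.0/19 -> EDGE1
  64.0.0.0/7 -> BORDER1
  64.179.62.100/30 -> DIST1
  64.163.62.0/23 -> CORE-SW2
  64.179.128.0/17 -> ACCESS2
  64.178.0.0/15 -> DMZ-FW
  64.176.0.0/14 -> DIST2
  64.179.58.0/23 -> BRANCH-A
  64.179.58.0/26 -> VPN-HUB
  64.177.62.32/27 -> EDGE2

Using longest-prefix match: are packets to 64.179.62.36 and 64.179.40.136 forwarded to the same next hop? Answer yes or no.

64.179.62.36: longest match 64.178.0.0/15 -> DMZ-FW
64.179.40.136: longest match 64.178.0.0/15 -> DMZ-FW

yes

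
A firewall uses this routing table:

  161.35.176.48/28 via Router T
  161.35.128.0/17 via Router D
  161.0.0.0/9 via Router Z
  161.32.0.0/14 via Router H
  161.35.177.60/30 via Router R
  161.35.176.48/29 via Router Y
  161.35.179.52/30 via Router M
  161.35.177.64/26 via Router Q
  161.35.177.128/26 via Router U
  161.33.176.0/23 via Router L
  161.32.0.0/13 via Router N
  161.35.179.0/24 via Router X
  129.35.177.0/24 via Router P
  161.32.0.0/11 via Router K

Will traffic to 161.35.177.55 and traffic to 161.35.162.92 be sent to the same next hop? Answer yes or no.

161.35.177.55: longest match 161.35.128.0/17 -> Router D
161.35.162.92: longest match 161.35.128.0/17 -> Router D

yes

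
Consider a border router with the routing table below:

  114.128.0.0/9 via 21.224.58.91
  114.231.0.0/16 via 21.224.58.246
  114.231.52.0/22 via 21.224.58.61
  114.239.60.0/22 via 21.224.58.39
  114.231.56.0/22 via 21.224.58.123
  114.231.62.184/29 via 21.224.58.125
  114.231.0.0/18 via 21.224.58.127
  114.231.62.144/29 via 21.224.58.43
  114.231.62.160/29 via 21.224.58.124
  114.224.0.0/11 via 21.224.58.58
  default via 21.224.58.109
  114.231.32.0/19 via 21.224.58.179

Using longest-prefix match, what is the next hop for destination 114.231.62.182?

Routes whose prefix contains 114.231.62.182:
  0.0.0.0/0 (default, matches everything) -> 21.224.58.109
  114.128.0.0/9 (114.128.0.0 - 114.255.255.255) -> 21.224.58.91
  114.224.0.0/11 (114.224.0.0 - 114.255.255.255) -> 21.224.58.58
  114.231.0.0/16 (114.231.0.0 - 114.231.255.255) -> 21.224.58.246
  114.231.0.0/18 (114.231.0.0 - 114.231.63.255) -> 21.224.58.127
  114.231.32.0/19 (114.231.32.0 - 114.231.63.255) -> 21.224.58.179
More-specific entries that do NOT match:
  114.231.62.184/29 (114.231.62.184 - 114.231.62.191) does not contain 114.231.62.182
  114.231.62.144/29 (114.231.62.144 - 114.231.62.151) does not contain 114.231.62.182
  114.231.62.160/29 (114.231.62.160 - 114.231.62.167) does not contain 114.231.62.182
  114.231.52.0/22 (114.231.52.0 - 114.231.55.255) does not contain 114.231.62.182
  114.239.60.0/22 (114.239.60.0 - 114.239.63.255) does not contain 114.231.62.182
  114.231.56.0/22 (114.231.56.0 - 114.231.59.255) does not contain 114.231.62.182
Longest matching prefix is /19 -> next hop 21.224.58.179.

21.224.58.179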